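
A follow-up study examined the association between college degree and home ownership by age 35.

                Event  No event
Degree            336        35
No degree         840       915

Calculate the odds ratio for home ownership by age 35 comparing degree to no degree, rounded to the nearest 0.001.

10.457

Cells: a = 336, b = 35, c = 840, d = 915.
OR = (a·d)/(b·c) = (336 × 915) / (35 × 840) = 307440 / 29400 = 10.45714
The odds of home ownership by age 35 are about 10.46 times as high in the degree group.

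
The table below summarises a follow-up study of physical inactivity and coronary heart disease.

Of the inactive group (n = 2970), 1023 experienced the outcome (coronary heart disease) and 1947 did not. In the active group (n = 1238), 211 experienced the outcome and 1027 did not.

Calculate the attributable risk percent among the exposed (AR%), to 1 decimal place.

50.5

From the description: a = 1023, b = 1947, c = 211, d = 1027.
Risk in exposed = 1023/2970 = 0.34444; risk in unexposed = 211/1238 = 0.17044.
RR = 0.34444/0.17044 = 2.02096
AR% = (RR − 1)/RR × 100 = (2.02096 − 1)/2.02096 × 100 = 50.5185%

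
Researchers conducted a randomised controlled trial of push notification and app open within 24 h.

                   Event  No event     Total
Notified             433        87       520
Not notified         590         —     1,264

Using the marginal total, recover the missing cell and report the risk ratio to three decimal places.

The missing cell is in the unexposed row: 1264 − 590 = 674.
So a = 433, b = 87, c = 590, d = 674.
RR = [a/(a+b)] / [c/(c+d)] = (433/520) / (590/1264) = 0.83269/0.46677 = 1.78394

1.784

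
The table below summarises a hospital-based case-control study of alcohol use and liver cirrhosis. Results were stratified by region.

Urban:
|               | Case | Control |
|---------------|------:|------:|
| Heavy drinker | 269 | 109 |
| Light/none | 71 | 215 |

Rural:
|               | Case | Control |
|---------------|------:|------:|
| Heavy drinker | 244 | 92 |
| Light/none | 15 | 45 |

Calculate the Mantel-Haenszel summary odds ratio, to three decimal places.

7.584

OR_MH = Σ(aᵢdᵢ/nᵢ) / Σ(bᵢcᵢ/nᵢ), where nᵢ is the stratum total.
Stratum 1 (Urban): n = 664; a·d/n = 269·215/664 = 87.1009; b·c/n = 109·71/664 = 11.6551
Stratum 2 (Rural): n = 396; a·d/n = 244·45/396 = 27.7273; b·c/n = 92·15/396 = 3.4848
OR_MH = (87.1009 + 27.7273) / (11.6551 + 3.4848) = 114.8282 / 15.1400 = 7.58444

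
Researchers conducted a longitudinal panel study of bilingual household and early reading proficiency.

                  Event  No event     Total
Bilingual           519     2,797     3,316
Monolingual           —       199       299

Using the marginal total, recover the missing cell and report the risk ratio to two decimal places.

0.47

The missing cell is in the unexposed row: 299 − 199 = 100.
So a = 519, b = 2797, c = 100, d = 199.
RR = [a/(a+b)] / [c/(c+d)] = (519/3316) / (100/299) = 0.15651/0.33445 = 0.46798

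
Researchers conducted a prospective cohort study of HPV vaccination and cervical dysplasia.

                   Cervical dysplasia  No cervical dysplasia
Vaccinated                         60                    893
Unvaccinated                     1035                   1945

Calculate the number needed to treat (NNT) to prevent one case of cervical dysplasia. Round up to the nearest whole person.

4

Risk in treated group = 60/953 = 0.06296; risk in control = 1035/2980 = 0.34732.
Absolute risk reduction = 0.34732 − 0.06296 = 0.28436
NNT = 1 / ARR = 1 / 0.28436 = 3.517 → round up → 4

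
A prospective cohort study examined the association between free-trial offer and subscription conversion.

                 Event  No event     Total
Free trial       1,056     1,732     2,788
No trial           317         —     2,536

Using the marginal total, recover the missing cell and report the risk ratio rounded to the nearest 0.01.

3.03

The missing cell is in the unexposed row: 2536 − 317 = 2219.
So a = 1056, b = 1732, c = 317, d = 2219.
RR = [a/(a+b)] / [c/(c+d)] = (1056/2788) / (317/2536) = 0.37877/0.12500 = 3.03013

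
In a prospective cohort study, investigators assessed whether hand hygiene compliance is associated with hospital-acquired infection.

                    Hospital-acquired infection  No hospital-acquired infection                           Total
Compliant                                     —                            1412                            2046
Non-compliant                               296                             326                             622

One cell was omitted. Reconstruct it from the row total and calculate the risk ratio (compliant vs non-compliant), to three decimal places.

0.651

The missing cell is in the exposed row: 2046 − 1412 = 634.
So a = 634, b = 1412, c = 296, d = 326.
RR = [a/(a+b)] / [c/(c+d)] = (634/2046) / (296/622) = 0.30987/0.47588 = 0.65115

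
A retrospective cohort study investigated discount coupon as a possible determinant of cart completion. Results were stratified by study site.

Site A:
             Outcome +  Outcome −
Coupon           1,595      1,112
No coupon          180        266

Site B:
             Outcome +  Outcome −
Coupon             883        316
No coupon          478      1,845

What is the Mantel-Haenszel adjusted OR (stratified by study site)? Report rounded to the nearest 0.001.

5.614

OR_MH = Σ(aᵢdᵢ/nᵢ) / Σ(bᵢcᵢ/nᵢ), where nᵢ is the stratum total.
Stratum 1 (Site A): n = 3153; a·d/n = 1595·266/3153 = 134.5607; b·c/n = 1112·180/3153 = 63.4824
Stratum 2 (Site B): n = 3522; a·d/n = 883·1845/3522 = 462.5596; b·c/n = 316·478/3522 = 42.8870
OR_MH = (134.5607 + 462.5596) / (63.4824 + 42.8870) = 597.1204 / 106.3694 = 5.61365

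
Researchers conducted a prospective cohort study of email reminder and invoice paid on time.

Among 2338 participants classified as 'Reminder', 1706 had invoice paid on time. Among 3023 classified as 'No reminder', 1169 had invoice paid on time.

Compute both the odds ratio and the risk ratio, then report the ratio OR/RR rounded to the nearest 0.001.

2.269

From the description: a = 1706, b = 632, c = 1169, d = 1854.
OR = (1706·1854)/(632·1169) = 3162924/738808 = 4.28112
Risk in exposed = 1706/2338 = 0.72968; risk in unexposed = 1169/3023 = 0.38670; RR = 1.88694
OR/RR = 4.28112 / 1.88694 = 2.26881
The outcome is not rare, so the OR lies further from 1 than the RR.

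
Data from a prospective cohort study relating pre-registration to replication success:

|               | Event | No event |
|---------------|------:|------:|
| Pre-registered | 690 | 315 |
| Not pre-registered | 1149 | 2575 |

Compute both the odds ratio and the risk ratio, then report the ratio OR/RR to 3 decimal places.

Cells: a = 690, b = 315, c = 1149, d = 2575.
OR = (690·2575)/(315·1149) = 1776750/361935 = 4.90903
Risk in exposed = 690/1005 = 0.68657; risk in unexposed = 1149/3724 = 0.30854; RR = 2.22522
OR/RR = 4.90903 / 2.22522 = 2.20609
The outcome is not rare, so the OR lies further from 1 than the RR.

2.206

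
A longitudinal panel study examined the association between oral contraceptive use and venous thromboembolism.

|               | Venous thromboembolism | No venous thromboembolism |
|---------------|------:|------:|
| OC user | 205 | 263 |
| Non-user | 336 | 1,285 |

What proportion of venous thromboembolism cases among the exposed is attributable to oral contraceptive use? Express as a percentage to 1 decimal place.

Cells: a = 205, b = 263, c = 336, d = 1285.
Risk in exposed = 205/468 = 0.43803; risk in unexposed = 336/1621 = 0.20728.
RR = 0.43803/0.20728 = 2.11325
AR% = (RR − 1)/RR × 100 = (2.11325 − 1)/2.11325 × 100 = 52.6796%

52.7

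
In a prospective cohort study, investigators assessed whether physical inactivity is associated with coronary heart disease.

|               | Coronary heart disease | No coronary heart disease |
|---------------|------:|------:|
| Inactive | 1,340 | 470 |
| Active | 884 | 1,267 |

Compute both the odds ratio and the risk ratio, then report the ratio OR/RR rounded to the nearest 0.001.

2.268

Cells: a = 1340, b = 470, c = 884, d = 1267.
OR = (1340·1267)/(470·884) = 1697780/415480 = 4.08631
Risk in exposed = 1340/1810 = 0.74033; risk in unexposed = 884/2151 = 0.41097; RR = 1.80142
OR/RR = 4.08631 / 1.80142 = 2.26839
The outcome is not rare, so the OR lies further from 1 than the RR.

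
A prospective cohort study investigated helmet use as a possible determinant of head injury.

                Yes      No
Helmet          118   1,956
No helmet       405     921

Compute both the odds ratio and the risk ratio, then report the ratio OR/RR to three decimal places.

Cells: a = 118, b = 1956, c = 405, d = 921.
OR = (118·921)/(1956·405) = 108678/792180 = 0.13719
Risk in exposed = 118/2074 = 0.05689; risk in unexposed = 405/1326 = 0.30543; RR = 0.18628
OR/RR = 0.13719 / 0.18628 = 0.73647
The outcome is not rare, so the OR lies further from 1 than the RR.

0.736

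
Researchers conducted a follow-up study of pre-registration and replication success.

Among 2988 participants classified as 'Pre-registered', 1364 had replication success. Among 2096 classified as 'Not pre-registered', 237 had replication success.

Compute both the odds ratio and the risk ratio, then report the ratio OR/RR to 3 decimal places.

1.632

From the description: a = 1364, b = 1624, c = 237, d = 1859.
OR = (1364·1859)/(1624·237) = 2535676/384888 = 6.58809
Risk in exposed = 1364/2988 = 0.45649; risk in unexposed = 237/2096 = 0.11307; RR = 4.03717
OR/RR = 6.58809 / 4.03717 = 1.63186
The outcome is not rare, so the OR lies further from 1 than the RR.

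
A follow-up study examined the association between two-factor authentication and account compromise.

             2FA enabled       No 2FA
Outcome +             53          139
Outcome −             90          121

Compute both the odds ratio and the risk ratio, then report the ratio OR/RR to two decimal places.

Reading the table with exposure as columns: a = 53 (2FA enabled, case), b = 90 (2FA enabled, non-case), c = 139 (No 2FA, case), d = 121.
OR = (53·121)/(90·139) = 6413/12510 = 0.51263
Risk in exposed = 53/143 = 0.37063; risk in unexposed = 139/260 = 0.53462; RR = 0.69326
OR/RR = 0.51263 / 0.69326 = 0.73944
The outcome is not rare, so the OR lies further from 1 than the RR.

0.74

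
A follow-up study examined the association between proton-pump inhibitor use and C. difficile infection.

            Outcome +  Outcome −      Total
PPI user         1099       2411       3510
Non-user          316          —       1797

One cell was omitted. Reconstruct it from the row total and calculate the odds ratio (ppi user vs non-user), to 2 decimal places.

The missing cell is in the unexposed row: 1797 − 316 = 1481.
So a = 1099, b = 2411, c = 316, d = 1481.
OR = (a·d)/(b·c) = (1099 × 1481) / (2411 × 316) = 1627619 / 761876 = 2.13633

2.14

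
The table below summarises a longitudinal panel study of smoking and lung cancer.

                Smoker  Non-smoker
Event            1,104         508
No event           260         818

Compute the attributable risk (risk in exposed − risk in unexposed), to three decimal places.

0.426

Reading the table with exposure as columns: a = 1104 (Smoker, case), b = 260 (Smoker, non-case), c = 508 (Non-smoker, case), d = 818.
Risk in exposed = 1104/1364 = 0.809384; risk in unexposed = 508/1326 = 0.383107.
Risk difference = 0.809384 − 0.383107 = 0.426277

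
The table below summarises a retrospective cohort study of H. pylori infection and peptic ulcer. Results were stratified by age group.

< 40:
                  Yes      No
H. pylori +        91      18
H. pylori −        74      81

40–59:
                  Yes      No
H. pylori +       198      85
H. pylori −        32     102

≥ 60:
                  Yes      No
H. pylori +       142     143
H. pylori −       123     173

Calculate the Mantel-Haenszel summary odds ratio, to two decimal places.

2.84

OR_MH = Σ(aᵢdᵢ/nᵢ) / Σ(bᵢcᵢ/nᵢ), where nᵢ is the stratum total.
Stratum 1 (< 40): n = 264; a·d/n = 91·81/264 = 27.9205; b·c/n = 18·74/264 = 5.0455
Stratum 2 (40–59): n = 417; a·d/n = 198·102/417 = 48.4317; b·c/n = 85·32/417 = 6.5228
Stratum 3 (≥ 60): n = 581; a·d/n = 142·173/581 = 42.2823; b·c/n = 143·123/581 = 30.2737
OR_MH = (27.9205 + 48.4317 + 42.2823) / (5.0455 + 6.5228 + 30.2737) = 118.6344 / 41.8419 = 2.83530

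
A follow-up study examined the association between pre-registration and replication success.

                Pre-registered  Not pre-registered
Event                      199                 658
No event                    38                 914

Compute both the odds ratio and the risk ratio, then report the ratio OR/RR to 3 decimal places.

3.626

Reading the table with exposure as columns: a = 199 (Pre-registered, case), b = 38 (Pre-registered, non-case), c = 658 (Not pre-registered, case), d = 914.
OR = (199·914)/(38·658) = 181886/25004 = 7.27428
Risk in exposed = 199/237 = 0.83966; risk in unexposed = 658/1572 = 0.41858; RR = 2.00600
OR/RR = 7.27428 / 2.00600 = 3.62626
The outcome is not rare, so the OR lies further from 1 than the RR.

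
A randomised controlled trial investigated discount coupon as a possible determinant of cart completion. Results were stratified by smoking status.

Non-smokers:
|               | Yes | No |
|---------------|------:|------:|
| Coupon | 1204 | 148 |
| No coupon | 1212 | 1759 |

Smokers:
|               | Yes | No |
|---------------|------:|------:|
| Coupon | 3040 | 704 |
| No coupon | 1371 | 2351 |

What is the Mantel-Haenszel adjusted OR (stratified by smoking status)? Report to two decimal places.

8.47

OR_MH = Σ(aᵢdᵢ/nᵢ) / Σ(bᵢcᵢ/nᵢ), where nᵢ is the stratum total.
Stratum 1 (Non-smokers): n = 4323; a·d/n = 1204·1759/4323 = 489.8996; b·c/n = 148·1212/4323 = 41.4934
Stratum 2 (Smokers): n = 7466; a·d/n = 3040·2351/7466 = 957.2783; b·c/n = 704·1371/7466 = 129.2773
OR_MH = (489.8996 + 957.2783) / (41.4934 + 129.2773) = 1447.1779 / 170.7707 = 8.47439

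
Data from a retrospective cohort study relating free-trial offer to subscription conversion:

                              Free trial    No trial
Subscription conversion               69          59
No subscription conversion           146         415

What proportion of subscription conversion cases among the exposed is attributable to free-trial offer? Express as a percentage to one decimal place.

Reading the table with exposure as columns: a = 69 (Free trial, case), b = 146 (Free trial, non-case), c = 59 (No trial, case), d = 415.
Risk in exposed = 69/215 = 0.32093; risk in unexposed = 59/474 = 0.12447.
RR = 0.32093/0.12447 = 2.57832
AR% = (RR − 1)/RR × 100 = (2.57832 − 1)/2.57832 × 100 = 61.2151%

61.2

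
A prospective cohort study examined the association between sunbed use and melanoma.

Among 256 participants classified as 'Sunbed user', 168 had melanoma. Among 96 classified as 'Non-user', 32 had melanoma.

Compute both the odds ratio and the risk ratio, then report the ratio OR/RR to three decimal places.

1.939

From the description: a = 168, b = 88, c = 32, d = 64.
OR = (168·64)/(88·32) = 10752/2816 = 3.81818
Risk in exposed = 168/256 = 0.65625; risk in unexposed = 32/96 = 0.33333; RR = 1.96875
OR/RR = 3.81818 / 1.96875 = 1.93939
The outcome is not rare, so the OR lies further from 1 than the RR.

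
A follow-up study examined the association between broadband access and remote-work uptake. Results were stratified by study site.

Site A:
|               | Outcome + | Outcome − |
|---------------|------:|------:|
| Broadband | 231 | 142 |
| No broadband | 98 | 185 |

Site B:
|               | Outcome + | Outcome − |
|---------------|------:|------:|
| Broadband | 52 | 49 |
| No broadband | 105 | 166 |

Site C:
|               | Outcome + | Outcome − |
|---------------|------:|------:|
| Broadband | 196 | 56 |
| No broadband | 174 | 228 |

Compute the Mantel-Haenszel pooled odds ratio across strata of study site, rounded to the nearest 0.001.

OR_MH = Σ(aᵢdᵢ/nᵢ) / Σ(bᵢcᵢ/nᵢ), where nᵢ is the stratum total.
Stratum 1 (Site A): n = 656; a·d/n = 231·185/656 = 65.1448; b·c/n = 142·98/656 = 21.2134
Stratum 2 (Site B): n = 372; a·d/n = 52·166/372 = 23.2043; b·c/n = 49·105/372 = 13.8306
Stratum 3 (Site C): n = 654; a·d/n = 196·228/654 = 68.3303; b·c/n = 56·174/654 = 14.8991
OR_MH = (65.1448 + 23.2043 + 68.3303) / (21.2134 + 13.8306 + 14.8991) = 156.6794 / 49.9431 = 3.13716

3.137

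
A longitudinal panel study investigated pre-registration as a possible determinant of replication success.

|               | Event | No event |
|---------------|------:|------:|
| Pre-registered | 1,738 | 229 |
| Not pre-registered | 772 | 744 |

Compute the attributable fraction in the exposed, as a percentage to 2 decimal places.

42.37

Cells: a = 1738, b = 229, c = 772, d = 744.
Risk in exposed = 1738/1967 = 0.88358; risk in unexposed = 772/1516 = 0.50923.
RR = 0.88358/0.50923 = 1.73511
AR% = (RR − 1)/RR × 100 = (1.73511 − 1)/1.73511 × 100 = 42.3668%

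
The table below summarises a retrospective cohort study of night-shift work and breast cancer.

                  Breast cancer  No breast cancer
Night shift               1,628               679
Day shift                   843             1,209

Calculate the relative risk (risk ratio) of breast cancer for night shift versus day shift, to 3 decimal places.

Cells: a = 1628, b = 679, c = 843, d = 1209.
Risk in exposed = 1628/2307 = 0.70568; risk in unexposed = 843/2052 = 0.41082.
RR = 0.70568 / 0.41082 = 1.71774
The risk among the exposed is 1.72 times that among the unexposed.

1.718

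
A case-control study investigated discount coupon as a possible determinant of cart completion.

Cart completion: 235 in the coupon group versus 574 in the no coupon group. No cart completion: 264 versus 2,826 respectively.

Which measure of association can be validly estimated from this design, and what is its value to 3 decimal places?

4.383

From the description: a = 235, b = 264, c = 574, d = 2826.
This is a case-control study: participants were sampled on outcome status, so risks in the source population cannot be estimated directly — relative risk is not valid here. The odds ratio is the appropriate measure.
OR = (a·d)/(b·c) = (235 × 2826) / (264 × 574) = 664110 / 151536 = 4.38252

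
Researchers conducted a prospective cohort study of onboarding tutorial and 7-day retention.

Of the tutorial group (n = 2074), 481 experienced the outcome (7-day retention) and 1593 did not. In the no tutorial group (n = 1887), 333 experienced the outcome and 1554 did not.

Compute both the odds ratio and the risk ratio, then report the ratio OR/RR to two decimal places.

From the description: a = 481, b = 1593, c = 333, d = 1554.
OR = (481·1554)/(1593·333) = 747474/530469 = 1.40908
Risk in exposed = 481/2074 = 0.23192; risk in unexposed = 333/1887 = 0.17647; RR = 1.31421
OR/RR = 1.40908 / 1.31421 = 1.07219
The outcome is not rare, so the OR lies further from 1 than the RR.

1.07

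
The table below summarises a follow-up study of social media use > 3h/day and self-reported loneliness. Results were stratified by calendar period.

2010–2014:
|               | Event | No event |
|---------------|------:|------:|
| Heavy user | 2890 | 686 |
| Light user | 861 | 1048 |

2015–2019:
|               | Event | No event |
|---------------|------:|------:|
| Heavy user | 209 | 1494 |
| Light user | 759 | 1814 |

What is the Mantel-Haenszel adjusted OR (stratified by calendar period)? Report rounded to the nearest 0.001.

1.719

OR_MH = Σ(aᵢdᵢ/nᵢ) / Σ(bᵢcᵢ/nᵢ), where nᵢ is the stratum total.
Stratum 1 (2010–2014): n = 5485; a·d/n = 2890·1048/5485 = 552.1823; b·c/n = 686·861/5485 = 107.6839
Stratum 2 (2015–2019): n = 4276; a·d/n = 209·1814/4276 = 88.6637; b·c/n = 1494·759/4276 = 265.1885
OR_MH = (552.1823 + 88.6637) / (107.6839 + 265.1885) = 640.8460 / 372.8724 = 1.71867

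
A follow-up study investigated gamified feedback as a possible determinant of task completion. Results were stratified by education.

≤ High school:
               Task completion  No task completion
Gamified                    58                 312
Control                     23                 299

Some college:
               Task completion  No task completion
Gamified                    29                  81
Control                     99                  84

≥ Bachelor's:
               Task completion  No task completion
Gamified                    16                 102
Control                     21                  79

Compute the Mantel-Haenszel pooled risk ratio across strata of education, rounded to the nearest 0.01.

0.86

RR_MH = Σ(aᵢ·n₀ᵢ/nᵢ) / Σ(cᵢ·n₁ᵢ/nᵢ), with n₁ᵢ = aᵢ+bᵢ (exposed), n₀ᵢ = cᵢ+dᵢ (unexposed), nᵢ = n₁ᵢ+n₀ᵢ.
Stratum 1 (≤ High school): n₁ = 370, n₀ = 322, n = 692; a·n₀/n = 58·322/692 = 26.9884; c·n₁/n = 23·370/692 = 12.2977
Stratum 2 (Some college): n₁ = 110, n₀ = 183, n = 293; a·n₀/n = 29·183/293 = 18.1126; c·n₁/n = 99·110/293 = 37.1672
Stratum 3 (≥ Bachelor's): n₁ = 118, n₀ = 100, n = 218; a·n₀/n = 16·100/218 = 7.3394; c·n₁/n = 21·118/218 = 11.3670
RR_MH = (26.9884 + 18.1126 + 7.3394) / (12.2977 + 37.1672 + 11.3670) = 52.4405 / 60.8319 = 0.86206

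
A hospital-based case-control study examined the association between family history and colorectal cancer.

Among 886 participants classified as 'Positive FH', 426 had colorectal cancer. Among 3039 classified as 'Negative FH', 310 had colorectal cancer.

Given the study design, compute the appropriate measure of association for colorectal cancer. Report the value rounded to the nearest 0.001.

From the description: a = 426, b = 460, c = 310, d = 2729.
This is a hospital-based case-control study: participants were sampled on outcome status, so risks in the source population cannot be estimated directly — relative risk is not valid here. The odds ratio is the appropriate measure.
OR = (a·d)/(b·c) = (426 × 2729) / (460 × 310) = 1162554 / 142600 = 8.15255

8.153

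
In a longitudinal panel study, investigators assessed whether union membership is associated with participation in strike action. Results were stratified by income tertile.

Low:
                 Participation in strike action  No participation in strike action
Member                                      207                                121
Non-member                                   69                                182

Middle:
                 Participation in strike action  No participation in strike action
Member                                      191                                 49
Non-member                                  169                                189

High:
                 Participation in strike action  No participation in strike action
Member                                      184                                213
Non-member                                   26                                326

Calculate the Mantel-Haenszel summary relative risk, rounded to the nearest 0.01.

RR_MH = Σ(aᵢ·n₀ᵢ/nᵢ) / Σ(cᵢ·n₁ᵢ/nᵢ), with n₁ᵢ = aᵢ+bᵢ (exposed), n₀ᵢ = cᵢ+dᵢ (unexposed), nᵢ = n₁ᵢ+n₀ᵢ.
Stratum 1 (Low): n₁ = 328, n₀ = 251, n = 579; a·n₀/n = 207·251/579 = 89.7358; c·n₁/n = 69·328/579 = 39.0881
Stratum 2 (Middle): n₁ = 240, n₀ = 358, n = 598; a·n₀/n = 191·358/598 = 114.3445; c·n₁/n = 169·240/598 = 67.8261
Stratum 3 (High): n₁ = 397, n₀ = 352, n = 749; a·n₀/n = 184·352/749 = 86.4726; c·n₁/n = 26·397/749 = 13.7810
RR_MH = (89.7358 + 114.3445 + 86.4726) / (39.0881 + 67.8261 + 13.7810) = 290.5529 / 120.6952 = 2.40733

2.41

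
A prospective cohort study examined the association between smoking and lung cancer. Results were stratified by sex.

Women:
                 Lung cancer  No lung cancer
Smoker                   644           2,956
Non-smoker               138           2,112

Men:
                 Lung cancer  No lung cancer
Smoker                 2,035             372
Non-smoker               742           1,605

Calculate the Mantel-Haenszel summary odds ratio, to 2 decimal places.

7.20

OR_MH = Σ(aᵢdᵢ/nᵢ) / Σ(bᵢcᵢ/nᵢ), where nᵢ is the stratum total.
Stratum 1 (Women): n = 5850; a·d/n = 644·2112/5850 = 232.5005; b·c/n = 2956·138/5850 = 69.7313
Stratum 2 (Men): n = 4754; a·d/n = 2035·1605/4754 = 687.0372; b·c/n = 372·742/4754 = 58.0614
OR_MH = (232.5005 + 687.0372) / (69.7313 + 58.0614) = 919.5377 / 127.7927 = 7.19554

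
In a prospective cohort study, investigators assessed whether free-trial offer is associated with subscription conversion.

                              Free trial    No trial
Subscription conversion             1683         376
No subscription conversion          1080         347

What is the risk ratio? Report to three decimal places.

Reading the table with exposure as columns: a = 1683 (Free trial, case), b = 1080 (Free trial, non-case), c = 376 (No trial, case), d = 347.
Risk in exposed = 1683/2763 = 0.60912; risk in unexposed = 376/723 = 0.52006.
RR = 0.60912 / 0.52006 = 1.17126
The risk among the exposed is 1.17 times that among the unexposed.

1.171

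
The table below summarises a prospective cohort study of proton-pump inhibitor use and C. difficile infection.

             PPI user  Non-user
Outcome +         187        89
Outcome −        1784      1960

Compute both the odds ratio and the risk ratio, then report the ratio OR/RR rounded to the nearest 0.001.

1.057

Reading the table with exposure as columns: a = 187 (PPI user, case), b = 1784 (PPI user, non-case), c = 89 (Non-user, case), d = 1960.
OR = (187·1960)/(1784·89) = 366520/158776 = 2.30841
Risk in exposed = 187/1971 = 0.09488; risk in unexposed = 89/2049 = 0.04344; RR = 2.18427
OR/RR = 2.30841 / 2.18427 = 1.05683
The outcome is rare in both groups, so OR ≈ RR (ratio near 1).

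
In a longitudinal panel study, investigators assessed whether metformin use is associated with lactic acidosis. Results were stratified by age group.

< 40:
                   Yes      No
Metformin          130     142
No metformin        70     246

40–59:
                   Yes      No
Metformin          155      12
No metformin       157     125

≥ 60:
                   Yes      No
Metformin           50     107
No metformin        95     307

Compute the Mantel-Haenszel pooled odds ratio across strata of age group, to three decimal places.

3.182

OR_MH = Σ(aᵢdᵢ/nᵢ) / Σ(bᵢcᵢ/nᵢ), where nᵢ is the stratum total.
Stratum 1 (< 40): n = 588; a·d/n = 130·246/588 = 54.3878; b·c/n = 142·70/588 = 16.9048
Stratum 2 (40–59): n = 449; a·d/n = 155·125/449 = 43.1514; b·c/n = 12·157/449 = 4.1960
Stratum 3 (≥ 60): n = 559; a·d/n = 50·307/559 = 27.4597; b·c/n = 107·95/559 = 18.1843
OR_MH = (54.3878 + 43.1514 + 27.4597) / (16.9048 + 4.1960 + 18.1843) = 124.9990 / 39.2850 = 3.18185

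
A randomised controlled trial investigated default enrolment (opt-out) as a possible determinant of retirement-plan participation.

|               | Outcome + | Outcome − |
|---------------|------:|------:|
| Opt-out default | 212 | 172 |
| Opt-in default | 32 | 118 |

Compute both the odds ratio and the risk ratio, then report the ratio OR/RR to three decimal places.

Cells: a = 212, b = 172, c = 32, d = 118.
OR = (212·118)/(172·32) = 25016/5504 = 4.54506
Risk in exposed = 212/384 = 0.55208; risk in unexposed = 32/150 = 0.21333; RR = 2.58789
OR/RR = 4.54506 / 2.58789 = 1.75628
The outcome is not rare, so the OR lies further from 1 than the RR.

1.756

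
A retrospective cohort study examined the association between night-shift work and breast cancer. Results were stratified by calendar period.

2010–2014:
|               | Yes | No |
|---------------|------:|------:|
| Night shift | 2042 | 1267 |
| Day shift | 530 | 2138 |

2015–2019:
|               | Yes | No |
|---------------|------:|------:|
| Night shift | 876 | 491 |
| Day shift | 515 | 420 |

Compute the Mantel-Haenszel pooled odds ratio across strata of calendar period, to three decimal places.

OR_MH = Σ(aᵢdᵢ/nᵢ) / Σ(bᵢcᵢ/nᵢ), where nᵢ is the stratum total.
Stratum 1 (2010–2014): n = 5977; a·d/n = 2042·2138/5977 = 730.4327; b·c/n = 1267·530/5977 = 112.3490
Stratum 2 (2015–2019): n = 2302; a·d/n = 876·420/2302 = 159.8262; b·c/n = 491·515/2302 = 109.8458
OR_MH = (730.4327 + 159.8262) / (112.3490 + 109.8458) = 890.2589 / 222.1948 = 4.00666

4.007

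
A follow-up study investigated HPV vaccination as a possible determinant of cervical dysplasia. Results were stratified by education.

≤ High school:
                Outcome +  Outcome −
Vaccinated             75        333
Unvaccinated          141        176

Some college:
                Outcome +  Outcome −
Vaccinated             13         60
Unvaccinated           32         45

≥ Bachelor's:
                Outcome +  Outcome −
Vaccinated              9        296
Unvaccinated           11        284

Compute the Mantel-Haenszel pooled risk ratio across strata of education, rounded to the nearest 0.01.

0.44

RR_MH = Σ(aᵢ·n₀ᵢ/nᵢ) / Σ(cᵢ·n₁ᵢ/nᵢ), with n₁ᵢ = aᵢ+bᵢ (exposed), n₀ᵢ = cᵢ+dᵢ (unexposed), nᵢ = n₁ᵢ+n₀ᵢ.
Stratum 1 (≤ High school): n₁ = 408, n₀ = 317, n = 725; a·n₀/n = 75·317/725 = 32.7931; c·n₁/n = 141·408/725 = 79.3490
Stratum 2 (Some college): n₁ = 73, n₀ = 77, n = 150; a·n₀/n = 13·77/150 = 6.6733; c·n₁/n = 32·73/150 = 15.5733
Stratum 3 (≥ Bachelor's): n₁ = 305, n₀ = 295, n = 600; a·n₀/n = 9·295/600 = 4.4250; c·n₁/n = 11·305/600 = 5.5917
RR_MH = (32.7931 + 6.6733 + 4.4250) / (79.3490 + 15.5733 + 5.5917) = 43.8914 / 100.5140 = 0.43667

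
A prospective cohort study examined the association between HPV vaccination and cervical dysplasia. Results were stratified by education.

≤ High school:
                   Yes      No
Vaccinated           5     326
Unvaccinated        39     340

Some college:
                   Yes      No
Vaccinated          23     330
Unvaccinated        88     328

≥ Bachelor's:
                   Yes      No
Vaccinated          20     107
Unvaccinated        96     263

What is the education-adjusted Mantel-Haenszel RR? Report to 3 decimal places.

RR_MH = Σ(aᵢ·n₀ᵢ/nᵢ) / Σ(cᵢ·n₁ᵢ/nᵢ), with n₁ᵢ = aᵢ+bᵢ (exposed), n₀ᵢ = cᵢ+dᵢ (unexposed), nᵢ = n₁ᵢ+n₀ᵢ.
Stratum 1 (≤ High school): n₁ = 331, n₀ = 379, n = 710; a·n₀/n = 5·379/710 = 2.6690; c·n₁/n = 39·331/710 = 18.1817
Stratum 2 (Some college): n₁ = 353, n₀ = 416, n = 769; a·n₀/n = 23·416/769 = 12.4421; c·n₁/n = 88·353/769 = 40.3953
Stratum 3 (≥ Bachelor's): n₁ = 127, n₀ = 359, n = 486; a·n₀/n = 20·359/486 = 14.7737; c·n₁/n = 96·127/486 = 25.0864
RR_MH = (2.6690 + 12.4421 + 14.7737) / (18.1817 + 40.3953 + 25.0864) = 29.8848 / 83.6634 = 0.35720

0.357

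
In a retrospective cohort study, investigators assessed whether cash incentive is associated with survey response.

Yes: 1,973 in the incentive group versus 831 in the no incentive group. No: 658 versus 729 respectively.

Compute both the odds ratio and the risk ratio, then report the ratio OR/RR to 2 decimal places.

From the description: a = 1973, b = 658, c = 831, d = 729.
OR = (1973·729)/(658·831) = 1438317/546798 = 2.63044
Risk in exposed = 1973/2631 = 0.74990; risk in unexposed = 831/1560 = 0.53269; RR = 1.40776
OR/RR = 2.63044 / 1.40776 = 1.86852
The outcome is not rare, so the OR lies further from 1 than the RR.

1.87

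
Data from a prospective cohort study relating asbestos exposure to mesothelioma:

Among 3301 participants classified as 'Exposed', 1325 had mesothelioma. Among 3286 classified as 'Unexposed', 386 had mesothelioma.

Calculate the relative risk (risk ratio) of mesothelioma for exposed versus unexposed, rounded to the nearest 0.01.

3.42

From the description: a = 1325, b = 1976, c = 386, d = 2900.
Risk in exposed = 1325/3301 = 0.40139; risk in unexposed = 386/3286 = 0.11747.
RR = 0.40139 / 0.11747 = 3.41704
The risk among the exposed is 3.42 times that among the unexposed.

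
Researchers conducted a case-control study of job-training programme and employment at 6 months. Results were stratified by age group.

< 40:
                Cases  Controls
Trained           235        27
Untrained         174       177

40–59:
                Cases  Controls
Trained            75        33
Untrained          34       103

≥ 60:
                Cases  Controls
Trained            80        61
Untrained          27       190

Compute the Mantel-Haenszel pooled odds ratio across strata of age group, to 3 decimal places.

OR_MH = Σ(aᵢdᵢ/nᵢ) / Σ(bᵢcᵢ/nᵢ), where nᵢ is the stratum total.
Stratum 1 (< 40): n = 613; a·d/n = 235·177/613 = 67.8548; b·c/n = 27·174/613 = 7.6639
Stratum 2 (40–59): n = 245; a·d/n = 75·103/245 = 31.5306; b·c/n = 33·34/245 = 4.5796
Stratum 3 (≥ 60): n = 358; a·d/n = 80·190/358 = 42.4581; b·c/n = 61·27/358 = 4.6006
OR_MH = (67.8548 + 31.5306 + 42.4581) / (7.6639 + 4.5796 + 4.6006) = 141.8435 / 16.8441 = 8.42096

8.421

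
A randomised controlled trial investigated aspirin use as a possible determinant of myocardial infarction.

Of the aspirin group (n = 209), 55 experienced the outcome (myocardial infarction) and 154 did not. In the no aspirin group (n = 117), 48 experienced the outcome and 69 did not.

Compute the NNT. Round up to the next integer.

7

Risk in treated group = 55/209 = 0.26316; risk in control = 48/117 = 0.41026.
Absolute risk reduction = 0.41026 − 0.26316 = 0.14710
NNT = 1 / ARR = 1 / 0.14710 = 6.798 → round up → 7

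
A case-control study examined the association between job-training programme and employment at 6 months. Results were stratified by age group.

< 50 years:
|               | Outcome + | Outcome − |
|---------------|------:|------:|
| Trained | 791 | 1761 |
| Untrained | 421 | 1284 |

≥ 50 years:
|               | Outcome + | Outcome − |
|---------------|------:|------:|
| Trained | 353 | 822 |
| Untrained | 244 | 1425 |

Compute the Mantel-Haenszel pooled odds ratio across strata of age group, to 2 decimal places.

1.70

OR_MH = Σ(aᵢdᵢ/nᵢ) / Σ(bᵢcᵢ/nᵢ), where nᵢ is the stratum total.
Stratum 1 (< 50 years): n = 4257; a·d/n = 791·1284/4257 = 238.5821; b·c/n = 1761·421/4257 = 174.1557
Stratum 2 (≥ 50 years): n = 2844; a·d/n = 353·1425/2844 = 176.8724; b·c/n = 822·244/2844 = 70.5232
OR_MH = (238.5821 + 176.8724) / (174.1557 + 70.5232) = 415.4545 / 244.6790 = 1.69796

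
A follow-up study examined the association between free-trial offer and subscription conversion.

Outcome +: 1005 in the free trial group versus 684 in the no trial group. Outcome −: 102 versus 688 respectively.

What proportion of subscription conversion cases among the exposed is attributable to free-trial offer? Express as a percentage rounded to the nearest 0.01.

45.09

From the description: a = 1005, b = 102, c = 684, d = 688.
Risk in exposed = 1005/1107 = 0.90786; risk in unexposed = 684/1372 = 0.49854.
RR = 0.90786/0.49854 = 1.82103
AR% = (RR − 1)/RR × 100 = (1.82103 − 1)/1.82103 × 100 = 45.0859%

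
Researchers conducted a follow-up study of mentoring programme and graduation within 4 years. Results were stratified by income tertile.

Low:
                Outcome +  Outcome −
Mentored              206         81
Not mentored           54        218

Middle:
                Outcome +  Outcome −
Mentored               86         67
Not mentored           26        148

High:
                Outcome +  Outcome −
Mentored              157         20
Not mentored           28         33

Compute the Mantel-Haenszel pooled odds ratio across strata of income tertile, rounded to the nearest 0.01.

9.10

OR_MH = Σ(aᵢdᵢ/nᵢ) / Σ(bᵢcᵢ/nᵢ), where nᵢ is the stratum total.
Stratum 1 (Low): n = 559; a·d/n = 206·218/559 = 80.3363; b·c/n = 81·54/559 = 7.8247
Stratum 2 (Middle): n = 327; a·d/n = 86·148/327 = 38.9235; b·c/n = 67·26/327 = 5.3272
Stratum 3 (High): n = 238; a·d/n = 157·33/238 = 21.7689; b·c/n = 20·28/238 = 2.3529
OR_MH = (80.3363 + 38.9235 + 21.7689) / (7.8247 + 5.3272 + 2.3529) = 141.0288 / 15.5048 = 9.09579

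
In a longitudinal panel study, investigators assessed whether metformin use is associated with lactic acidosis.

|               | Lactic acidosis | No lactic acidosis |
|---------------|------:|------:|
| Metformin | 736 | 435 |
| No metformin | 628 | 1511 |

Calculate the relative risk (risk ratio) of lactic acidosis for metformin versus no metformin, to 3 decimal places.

2.141

Cells: a = 736, b = 435, c = 628, d = 1511.
Risk in exposed = 736/1171 = 0.62852; risk in unexposed = 628/2139 = 0.29360.
RR = 0.62852 / 0.29360 = 2.14078
The risk among the exposed is 2.14 times that among the unexposed.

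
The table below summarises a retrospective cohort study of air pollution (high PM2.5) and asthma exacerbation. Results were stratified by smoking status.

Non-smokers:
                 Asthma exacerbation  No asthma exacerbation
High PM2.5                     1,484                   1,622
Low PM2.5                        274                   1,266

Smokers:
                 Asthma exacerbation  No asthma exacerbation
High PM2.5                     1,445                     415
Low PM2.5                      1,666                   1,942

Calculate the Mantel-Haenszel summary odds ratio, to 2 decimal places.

4.13

OR_MH = Σ(aᵢdᵢ/nᵢ) / Σ(bᵢcᵢ/nᵢ), where nᵢ is the stratum total.
Stratum 1 (Non-smokers): n = 4646; a·d/n = 1484·1266/4646 = 404.3788; b·c/n = 1622·274/4646 = 95.6582
Stratum 2 (Smokers): n = 5468; a·d/n = 1445·1942/5468 = 513.2023; b·c/n = 415·1666/5468 = 126.4429
OR_MH = (404.3788 + 513.2023) / (95.6582 + 126.4429) = 917.5811 / 222.1011 = 4.13137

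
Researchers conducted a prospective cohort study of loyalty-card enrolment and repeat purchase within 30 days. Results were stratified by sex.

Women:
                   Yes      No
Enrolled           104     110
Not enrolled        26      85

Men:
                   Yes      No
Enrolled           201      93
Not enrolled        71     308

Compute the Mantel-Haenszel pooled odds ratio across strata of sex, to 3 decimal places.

6.404

OR_MH = Σ(aᵢdᵢ/nᵢ) / Σ(bᵢcᵢ/nᵢ), where nᵢ is the stratum total.
Stratum 1 (Women): n = 325; a·d/n = 104·85/325 = 27.2000; b·c/n = 110·26/325 = 8.8000
Stratum 2 (Men): n = 673; a·d/n = 201·308/673 = 91.9881; b·c/n = 93·71/673 = 9.8113
OR_MH = (27.2000 + 91.9881) / (8.8000 + 9.8113) = 119.1881 / 18.6113 = 6.40407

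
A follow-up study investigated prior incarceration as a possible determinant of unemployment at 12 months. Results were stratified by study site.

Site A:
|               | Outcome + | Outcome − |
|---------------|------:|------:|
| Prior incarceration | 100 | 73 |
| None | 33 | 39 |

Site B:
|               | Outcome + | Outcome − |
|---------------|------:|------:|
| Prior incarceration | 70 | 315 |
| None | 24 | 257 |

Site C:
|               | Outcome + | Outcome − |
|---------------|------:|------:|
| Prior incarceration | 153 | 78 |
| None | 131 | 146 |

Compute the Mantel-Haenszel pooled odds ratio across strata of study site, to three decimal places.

2.104

OR_MH = Σ(aᵢdᵢ/nᵢ) / Σ(bᵢcᵢ/nᵢ), where nᵢ is the stratum total.
Stratum 1 (Site A): n = 245; a·d/n = 100·39/245 = 15.9184; b·c/n = 73·33/245 = 9.8327
Stratum 2 (Site B): n = 666; a·d/n = 70·257/666 = 27.0120; b·c/n = 315·24/666 = 11.3514
Stratum 3 (Site C): n = 508; a·d/n = 153·146/508 = 43.9724; b·c/n = 78·131/508 = 20.1142
OR_MH = (15.9184 + 27.0120 + 43.9724) / (9.8327 + 11.3514 + 20.1142) = 86.9028 / 41.2982 = 2.10428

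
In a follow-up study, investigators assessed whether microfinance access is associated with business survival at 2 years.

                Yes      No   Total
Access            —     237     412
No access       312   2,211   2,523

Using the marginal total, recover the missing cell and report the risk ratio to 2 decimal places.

3.43

The missing cell is in the exposed row: 412 − 237 = 175.
So a = 175, b = 237, c = 312, d = 2211.
RR = [a/(a+b)] / [c/(c+d)] = (175/412) / (312/2523) = 0.42476/0.12366 = 3.43482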